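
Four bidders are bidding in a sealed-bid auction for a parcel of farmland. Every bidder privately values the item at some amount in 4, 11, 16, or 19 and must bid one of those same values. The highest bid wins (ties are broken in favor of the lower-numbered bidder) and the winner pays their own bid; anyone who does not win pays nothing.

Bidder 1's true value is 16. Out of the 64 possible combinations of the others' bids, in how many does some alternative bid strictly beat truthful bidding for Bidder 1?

8

Others bid (4, 4, 4): truth gives 0; bid 4 gives 12 > 0. Violating.
Others bid (4, 4, 11): truth gives 0; bid 11 gives 5 > 0. Violating.
Others bid (4, 11, 4): truth gives 0; bid 11 gives 5 > 0. Violating.
Others bid (4, 11, 11): truth gives 0; bid 11 gives 5 > 0. Violating.
Others bid (4, 4, 16): truth gives 0; no alternative beats it.
Others bid (4, 4, 19): truth gives 0; no alternative beats it.
(Checking all 64 profiles: 8 have a profitable deviation, 56 do not.)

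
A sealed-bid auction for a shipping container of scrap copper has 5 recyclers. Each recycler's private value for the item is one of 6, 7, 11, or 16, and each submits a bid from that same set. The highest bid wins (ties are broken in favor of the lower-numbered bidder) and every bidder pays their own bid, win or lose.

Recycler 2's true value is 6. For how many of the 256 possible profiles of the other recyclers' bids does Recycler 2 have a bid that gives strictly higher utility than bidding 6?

Others bid (6, 6, 6, 6): truth gives -6; bid 7 gives -1 > -6. Violating.
Others bid (6, 6, 6, 7): truth gives -6; bid 7 gives -1 > -6. Violating.
Others bid (6, 6, 6, 11): truth gives -6; bid 11 gives -5 > -6. Violating.
Others bid (6, 6, 7, 6): truth gives -6; bid 7 gives -1 > -6. Violating.
Others bid (6, 6, 6, 16): truth gives -6; no alternative beats it.
Others bid (6, 6, 7, 16): truth gives -6; no alternative beats it.
(Checking all 256 profiles: 54 have a profitable deviation, 202 do not.)

54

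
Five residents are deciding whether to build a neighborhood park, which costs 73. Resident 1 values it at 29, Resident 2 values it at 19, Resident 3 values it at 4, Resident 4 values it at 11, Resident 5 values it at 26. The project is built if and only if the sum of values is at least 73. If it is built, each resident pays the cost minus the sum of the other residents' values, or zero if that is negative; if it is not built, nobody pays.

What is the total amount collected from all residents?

Total value 89 ≥ cost 73, so it is built.
Resident 1: others sum to 60; max(0, 73 - 60) = 13.
Resident 2: others sum to 70; max(0, 73 - 70) = 3.
Resident 3: others sum to 85; max(0, 73 - 85) = 0.
Resident 4: others sum to 78; max(0, 73 - 78) = 0.
Resident 5: others sum to 63; max(0, 73 - 63) = 10.
Total collected = 13 + 3 + 0 + 0 + 10 = 26.

26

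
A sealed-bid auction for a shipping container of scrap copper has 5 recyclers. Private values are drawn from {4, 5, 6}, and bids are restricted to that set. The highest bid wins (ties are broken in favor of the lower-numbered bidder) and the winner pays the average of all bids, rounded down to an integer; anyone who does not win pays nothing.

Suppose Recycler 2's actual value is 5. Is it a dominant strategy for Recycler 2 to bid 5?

Consider the case where Recycler 1 bids 4, Recycler 3 bids 4, Recycler 4 bids 4 and Recycler 5 bids 6.
Truthful bid 5: loses, pays 0, utility 0.
Bid 6 instead: wins, pays 4, utility 5 - 4 = 1.
Since 1 > 0, bidding 6 is strictly better here, so truthful bidding is not dominant.

No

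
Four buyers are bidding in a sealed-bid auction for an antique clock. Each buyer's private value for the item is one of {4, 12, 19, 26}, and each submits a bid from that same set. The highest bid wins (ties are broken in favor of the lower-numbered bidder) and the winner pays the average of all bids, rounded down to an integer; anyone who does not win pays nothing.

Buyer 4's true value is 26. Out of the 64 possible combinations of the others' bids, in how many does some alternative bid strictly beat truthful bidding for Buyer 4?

Others bid (4, 4, 4): truth gives 17; bid 12 gives 20 > 17. Violating.
Others bid (4, 4, 12): truth gives 15; bid 19 gives 17 > 15. Violating.
Others bid (4, 12, 4): truth gives 15; bid 19 gives 17 > 15. Violating.
Others bid (4, 12, 12): truth gives 13; bid 19 gives 15 > 13. Violating.
Others bid (4, 4, 19): truth gives 13; no alternative beats it.
Others bid (4, 4, 26): truth gives 0; no alternative beats it.
(Checking all 64 profiles: 8 have a profitable deviation, 56 do not.)

8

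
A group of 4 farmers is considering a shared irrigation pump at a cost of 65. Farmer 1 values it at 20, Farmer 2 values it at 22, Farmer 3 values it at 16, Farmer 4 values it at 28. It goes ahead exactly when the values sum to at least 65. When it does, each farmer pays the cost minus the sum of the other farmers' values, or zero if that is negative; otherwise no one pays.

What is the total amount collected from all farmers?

Total value 86 ≥ cost 65, so it is built.
Farmer 1: others sum to 66; max(0, 65 - 66) = 0.
Farmer 2: others sum to 64; max(0, 65 - 64) = 1.
Farmer 3: others sum to 70; max(0, 65 - 70) = 0.
Farmer 4: others sum to 58; max(0, 65 - 58) = 7.
Total collected = 0 + 1 + 0 + 7 = 8.

8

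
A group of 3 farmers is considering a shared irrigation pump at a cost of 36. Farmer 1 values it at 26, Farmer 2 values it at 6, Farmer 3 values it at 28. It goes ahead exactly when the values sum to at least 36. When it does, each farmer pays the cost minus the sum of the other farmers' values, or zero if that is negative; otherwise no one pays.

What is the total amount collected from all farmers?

Total value 60 ≥ cost 36, so it is built.
Farmer 1: others sum to 34; max(0, 36 - 34) = 2.
Farmer 2: others sum to 54; max(0, 36 - 54) = 0.
Farmer 3: others sum to 32; max(0, 36 - 32) = 4.
Total collected = 2 + 0 + 4 = 6.

6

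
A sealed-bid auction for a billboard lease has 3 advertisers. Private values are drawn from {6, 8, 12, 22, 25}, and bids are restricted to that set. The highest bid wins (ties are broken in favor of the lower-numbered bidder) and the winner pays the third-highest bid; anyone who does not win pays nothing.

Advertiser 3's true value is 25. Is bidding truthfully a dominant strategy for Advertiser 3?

Check each profile of the others' bids and compare truth against every alternative bid.
Others bid (6, 22): truth gives 19, best alternative gives 0.
Others bid (22, 6): truth gives 19, best alternative gives 0.
Others bid (8, 22): truth gives 17, best alternative gives 0.
Others bid (22, 8): truth gives 17, best alternative gives 0.
Others bid (12, 22): truth gives 13, best alternative gives 0.
Others bid (22, 12): truth gives 13, best alternative gives 0.
(Remaining 19 profiles checked similarly; truth is weakly best in each.)
In every case the truthful bid is at least as good as any alternative, so it is a dominant strategy.

Yes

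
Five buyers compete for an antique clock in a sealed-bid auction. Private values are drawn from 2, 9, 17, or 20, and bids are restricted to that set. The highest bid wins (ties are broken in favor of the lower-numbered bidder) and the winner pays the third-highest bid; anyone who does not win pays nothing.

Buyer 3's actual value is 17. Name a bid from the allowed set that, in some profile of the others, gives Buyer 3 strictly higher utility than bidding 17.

Suppose Buyer 1 bids 2, Buyer 2 bids 2, Buyer 4 bids 2 and Buyer 5 bids 20.
Bid 17: loses, pays 0, utility 0.
Bid 20: wins, pays 2, utility 17 - 2 = 15.
So bidding 20 beats truth here (15 > 0).

20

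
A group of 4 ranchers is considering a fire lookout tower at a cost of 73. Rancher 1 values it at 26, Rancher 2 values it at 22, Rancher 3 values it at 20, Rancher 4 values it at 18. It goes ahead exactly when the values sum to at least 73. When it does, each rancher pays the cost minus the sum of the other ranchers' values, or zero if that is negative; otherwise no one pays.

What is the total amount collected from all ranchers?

Total value 86 ≥ cost 73, so it is built.
Rancher 1: others sum to 60; max(0, 73 - 60) = 13.
Rancher 2: others sum to 64; max(0, 73 - 64) = 9.
Rancher 3: others sum to 66; max(0, 73 - 66) = 7.
Rancher 4: others sum to 68; max(0, 73 - 68) = 5.
Total collected = 13 + 9 + 7 + 5 = 34.

34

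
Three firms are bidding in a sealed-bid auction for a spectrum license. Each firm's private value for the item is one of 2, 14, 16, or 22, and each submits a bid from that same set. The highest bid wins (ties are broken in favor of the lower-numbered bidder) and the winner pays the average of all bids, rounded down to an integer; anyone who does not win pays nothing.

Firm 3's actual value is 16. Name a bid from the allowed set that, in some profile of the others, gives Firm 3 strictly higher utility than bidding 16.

22

Suppose Firm 1 bids 2 and Firm 2 bids 16.
Bid 16: loses, pays 0, utility 0.
Bid 22: wins, pays 13, utility 16 - 13 = 3.
So bidding 22 beats truth here (3 > 0).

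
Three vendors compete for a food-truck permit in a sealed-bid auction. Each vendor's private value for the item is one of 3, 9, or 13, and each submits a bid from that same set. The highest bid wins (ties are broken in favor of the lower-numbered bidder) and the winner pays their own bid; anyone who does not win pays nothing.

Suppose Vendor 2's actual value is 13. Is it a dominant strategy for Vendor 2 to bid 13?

No

Consider the case where Vendor 1 bids 3 and Vendor 3 bids 3.
Truthful bid 13: wins, pays 13, utility 13 - 13 = 0.
Bid 9 instead: wins, pays 9, utility 13 - 9 = 4.
Since 4 > 0, bidding 9 is strictly better here, so truthful bidding is not dominant.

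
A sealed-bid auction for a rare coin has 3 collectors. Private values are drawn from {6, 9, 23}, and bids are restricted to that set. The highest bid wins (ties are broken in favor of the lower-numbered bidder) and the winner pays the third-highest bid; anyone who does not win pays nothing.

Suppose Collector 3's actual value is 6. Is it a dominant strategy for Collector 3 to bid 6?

Yes

Check each profile of the others' bids and compare truth against every alternative bid.
Others bid (6, 6): truth gives 0, best alternative gives 0.
Others bid (6, 9): truth gives 0, best alternative gives 0.
Others bid (6, 23): truth gives 0, best alternative gives 0.
Others bid (9, 6): truth gives 0, best alternative gives 0.
Others bid (9, 9): truth gives 0, best alternative gives 0.
Others bid (9, 23): truth gives 0, best alternative gives 0.
(Remaining 3 profiles checked similarly; truth is weakly best in each.)
In every case the truthful bid is at least as good as any alternative, so it is a dominant strategy.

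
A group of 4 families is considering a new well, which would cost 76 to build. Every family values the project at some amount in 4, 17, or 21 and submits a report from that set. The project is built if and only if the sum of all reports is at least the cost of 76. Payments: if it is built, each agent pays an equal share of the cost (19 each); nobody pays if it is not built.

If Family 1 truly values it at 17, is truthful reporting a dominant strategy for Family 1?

No

Consider the case where Family 2 reports 17, Family 3 reports 21 and Family 4 reports 21.
Truthful report 17: project built, pays 19, utility 17 - 19 = -2.
Report 4 instead: project not built, utility 0.
Since 0 > -2, reporting 4 is strictly better here, so truthful reporting is not dominant.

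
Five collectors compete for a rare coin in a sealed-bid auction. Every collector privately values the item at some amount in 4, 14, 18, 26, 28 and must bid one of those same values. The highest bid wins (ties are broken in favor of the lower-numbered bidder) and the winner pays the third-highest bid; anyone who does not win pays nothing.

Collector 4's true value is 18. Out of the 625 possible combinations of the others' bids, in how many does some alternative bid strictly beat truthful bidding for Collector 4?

Others bid (4, 4, 4, 26): truth gives 0; bid 26 gives 14 > 0. Violating.
Others bid (4, 4, 4, 28): truth gives 0; bid 28 gives 14 > 0. Violating.
Others bid (4, 4, 14, 26): truth gives 0; bid 26 gives 4 > 0. Violating.
Others bid (4, 4, 14, 28): truth gives 0; bid 28 gives 4 > 0. Violating.
Others bid (4, 4, 4, 4): truth gives 14; no alternative beats it.
Others bid (4, 4, 4, 14): truth gives 14; no alternative beats it.
(Checking all 625 profiles: 64 have a profitable deviation, 561 do not.)

64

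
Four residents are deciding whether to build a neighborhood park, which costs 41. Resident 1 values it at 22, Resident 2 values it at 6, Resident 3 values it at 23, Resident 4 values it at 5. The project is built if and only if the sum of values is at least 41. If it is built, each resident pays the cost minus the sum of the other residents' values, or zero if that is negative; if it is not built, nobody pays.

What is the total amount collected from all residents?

15

Total value 56 ≥ cost 41, so it is built.
Resident 1: others sum to 34; max(0, 41 - 34) = 7.
Resident 2: others sum to 50; max(0, 41 - 50) = 0.
Resident 3: others sum to 33; max(0, 41 - 33) = 8.
Resident 4: others sum to 51; max(0, 41 - 51) = 0.
Total collected = 7 + 0 + 8 + 0 = 15.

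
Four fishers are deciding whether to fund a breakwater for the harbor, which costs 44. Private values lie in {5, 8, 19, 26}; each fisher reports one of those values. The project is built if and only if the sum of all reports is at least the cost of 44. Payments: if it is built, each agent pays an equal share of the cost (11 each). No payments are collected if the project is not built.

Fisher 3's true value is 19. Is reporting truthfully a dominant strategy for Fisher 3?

No

Consider the case where Fisher 1 reports 5, Fisher 2 reports 5 and Fisher 4 reports 8.
Truthful report 19: project not built, utility 0.
Report 26 instead: project built, pays 11, utility 19 - 11 = 8.
Since 8 > 0, reporting 26 is strictly better here, so truthful reporting is not dominant.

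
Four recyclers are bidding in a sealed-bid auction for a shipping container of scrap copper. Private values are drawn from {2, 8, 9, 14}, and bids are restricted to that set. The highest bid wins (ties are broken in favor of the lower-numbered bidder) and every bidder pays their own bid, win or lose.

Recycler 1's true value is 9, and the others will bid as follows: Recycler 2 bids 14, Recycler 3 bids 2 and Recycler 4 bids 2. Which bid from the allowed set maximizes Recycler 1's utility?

2

Bid 2: loses but pays 2, utility -2.
Bid 8: loses but pays 8, utility -8.
Bid 9: loses but pays 9, utility -9.
Bid 14: wins, pays 14, utility 9 - 14 = -5.
The best choice is 2 with utility -2.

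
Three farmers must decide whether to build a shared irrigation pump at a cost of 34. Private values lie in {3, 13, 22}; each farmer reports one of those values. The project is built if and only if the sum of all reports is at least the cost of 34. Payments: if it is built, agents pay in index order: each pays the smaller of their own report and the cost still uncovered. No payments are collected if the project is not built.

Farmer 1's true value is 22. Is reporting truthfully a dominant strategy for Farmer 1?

No

Consider the case where Farmer 2 reports 3 and Farmer 3 reports 22.
Truthful report 22: project built, pays 22, utility 22 - 22 = 0.
Report 13 instead: project built, pays 13, utility 22 - 13 = 9.
Since 9 > 0, reporting 13 is strictly better here, so truthful reporting is not dominant.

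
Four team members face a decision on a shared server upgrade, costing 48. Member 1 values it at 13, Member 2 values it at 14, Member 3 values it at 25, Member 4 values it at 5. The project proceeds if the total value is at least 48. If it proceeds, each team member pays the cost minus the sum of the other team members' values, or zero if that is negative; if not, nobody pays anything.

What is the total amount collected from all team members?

25

Total value 57 ≥ cost 48, so it is built.
Member 1: others sum to 44; max(0, 48 - 44) = 4.
Member 2: others sum to 43; max(0, 48 - 43) = 5.
Member 3: others sum to 32; max(0, 48 - 32) = 16.
Member 4: others sum to 52; max(0, 48 - 52) = 0.
Total collected = 4 + 5 + 16 + 0 = 25.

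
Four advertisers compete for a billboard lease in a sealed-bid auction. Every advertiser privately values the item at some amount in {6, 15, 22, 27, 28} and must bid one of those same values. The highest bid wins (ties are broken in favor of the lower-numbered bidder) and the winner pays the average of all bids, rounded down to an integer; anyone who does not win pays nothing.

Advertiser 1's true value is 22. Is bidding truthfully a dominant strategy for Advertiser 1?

Consider the case where Advertiser 2 bids 6, Advertiser 3 bids 6 and Advertiser 4 bids 6.
Truthful bid 22: wins, pays 10, utility 22 - 10 = 12.
Bid 6 instead: wins, pays 6, utility 22 - 6 = 16.
Since 16 > 12, bidding 6 is strictly better here, so truthful bidding is not dominant.

No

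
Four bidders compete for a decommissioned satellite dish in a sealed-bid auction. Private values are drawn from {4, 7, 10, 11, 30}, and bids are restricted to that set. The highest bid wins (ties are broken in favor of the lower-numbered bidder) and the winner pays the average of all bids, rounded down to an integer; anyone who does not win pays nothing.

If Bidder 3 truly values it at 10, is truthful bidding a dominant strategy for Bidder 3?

Consider the case where Bidder 1 bids 4, Bidder 2 bids 4 and Bidder 4 bids 4.
Truthful bid 10: wins, pays 5, utility 10 - 5 = 5.
Bid 7 instead: wins, pays 4, utility 10 - 4 = 6.
Since 6 > 5, bidding 7 is strictly better here, so truthful bidding is not dominant.

No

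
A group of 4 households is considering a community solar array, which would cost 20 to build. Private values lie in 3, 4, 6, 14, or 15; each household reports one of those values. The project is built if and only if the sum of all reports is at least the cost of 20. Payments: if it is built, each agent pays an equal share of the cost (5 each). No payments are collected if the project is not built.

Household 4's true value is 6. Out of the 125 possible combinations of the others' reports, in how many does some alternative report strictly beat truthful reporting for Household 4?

Others report (3, 3, 3): truth gives 0; report 14 gives 1 > 0. Violating.
Others report (3, 3, 4): truth gives 0; report 14 gives 1 > 0. Violating.
Others report (3, 3, 6): truth gives 0; report 14 gives 1 > 0. Violating.
Others report (3, 4, 3): truth gives 0; report 14 gives 1 > 0. Violating.
Others report (3, 3, 14): truth gives 1; no alternative beats it.
Others report (3, 3, 15): truth gives 1; no alternative beats it.
(Checking all 125 profiles: 17 have a profitable deviation, 108 do not.)

17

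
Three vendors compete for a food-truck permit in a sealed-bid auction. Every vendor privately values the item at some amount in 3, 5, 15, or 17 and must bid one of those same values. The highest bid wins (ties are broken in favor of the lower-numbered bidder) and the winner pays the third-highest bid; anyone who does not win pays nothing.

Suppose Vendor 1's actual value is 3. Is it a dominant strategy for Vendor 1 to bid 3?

Yes

Check each profile of the others' bids and compare truth against every alternative bid.
Others bid (5, 5): truth gives 0, best alternative gives -2.
Others bid (3, 3): truth gives 0, best alternative gives 0.
Others bid (3, 5): truth gives 0, best alternative gives 0.
Others bid (3, 15): truth gives 0, best alternative gives 0.
Others bid (3, 17): truth gives 0, best alternative gives 0.
Others bid (5, 3): truth gives 0, best alternative gives 0.
(Remaining 10 profiles checked similarly; truth is weakly best in each.)
In every case the truthful bid is at least as good as any alternative, so it is a dominant strategy.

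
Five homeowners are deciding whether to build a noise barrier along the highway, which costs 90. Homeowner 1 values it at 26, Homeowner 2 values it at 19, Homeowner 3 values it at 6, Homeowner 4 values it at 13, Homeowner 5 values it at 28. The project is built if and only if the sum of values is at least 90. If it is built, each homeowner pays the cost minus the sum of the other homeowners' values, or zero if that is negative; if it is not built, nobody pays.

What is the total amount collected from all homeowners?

Total value 92 ≥ cost 90, so it is built.
Homeowner 1: others sum to 66; max(0, 90 - 66) = 24.
Homeowner 2: others sum to 73; max(0, 90 - 73) = 17.
Homeowner 3: others sum to 86; max(0, 90 - 86) = 4.
Homeowner 4: others sum to 79; max(0, 90 - 79) = 11.
Homeowner 5: others sum to 64; max(0, 90 - 64) = 26.
Total collected = 24 + 17 + 4 + 11 + 26 = 82.

82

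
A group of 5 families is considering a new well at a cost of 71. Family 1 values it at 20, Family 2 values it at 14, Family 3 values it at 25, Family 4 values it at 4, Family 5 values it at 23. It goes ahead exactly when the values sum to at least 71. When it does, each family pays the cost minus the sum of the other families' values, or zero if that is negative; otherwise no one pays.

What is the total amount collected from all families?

Total value 86 ≥ cost 71, so it is built.
Family 1: others sum to 66; max(0, 71 - 66) = 5.
Family 2: others sum to 72; max(0, 71 - 72) = 0.
Family 3: others sum to 61; max(0, 71 - 61) = 10.
Family 4: others sum to 82; max(0, 71 - 82) = 0.
Family 5: others sum to 63; max(0, 71 - 63) = 8.
Total collected = 5 + 0 + 10 + 0 + 8 = 23.

23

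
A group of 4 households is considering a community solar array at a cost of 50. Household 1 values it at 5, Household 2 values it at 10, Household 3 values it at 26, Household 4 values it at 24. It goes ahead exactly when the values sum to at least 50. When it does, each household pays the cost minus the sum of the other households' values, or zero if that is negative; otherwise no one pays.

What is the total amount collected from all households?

Total value 65 ≥ cost 50, so it is built.
Household 1: others sum to 60; max(0, 50 - 60) = 0.
Household 2: others sum to 55; max(0, 50 - 55) = 0.
Household 3: others sum to 39; max(0, 50 - 39) = 11.
Household 4: others sum to 41; max(0, 50 - 41) = 9.
Total collected = 0 + 0 + 11 + 9 = 20.

20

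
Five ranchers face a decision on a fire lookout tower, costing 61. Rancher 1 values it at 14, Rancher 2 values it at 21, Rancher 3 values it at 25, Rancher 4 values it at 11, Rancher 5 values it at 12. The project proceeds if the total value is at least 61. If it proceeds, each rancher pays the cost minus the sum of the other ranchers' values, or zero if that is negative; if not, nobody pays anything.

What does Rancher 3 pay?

3

Total value 83 ≥ cost 61, so the project is built.
The other ranchers' values sum to 58.
Cost minus that sum is 61 - 58 = 3.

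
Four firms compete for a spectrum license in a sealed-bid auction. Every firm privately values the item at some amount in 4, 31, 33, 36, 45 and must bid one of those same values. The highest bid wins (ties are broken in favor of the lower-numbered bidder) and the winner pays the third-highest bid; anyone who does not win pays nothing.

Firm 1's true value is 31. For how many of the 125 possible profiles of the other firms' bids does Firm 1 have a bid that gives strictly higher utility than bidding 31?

Others bid (4, 4, 33): truth gives 0; bid 33 gives 27 > 0. Violating.
Others bid (4, 4, 36): truth gives 0; bid 36 gives 27 > 0. Violating.
Others bid (4, 4, 45): truth gives 0; bid 45 gives 27 > 0. Violating.
Others bid (4, 33, 4): truth gives 0; bid 33 gives 27 > 0. Violating.
Others bid (4, 4, 4): truth gives 27; no alternative beats it.
Others bid (4, 4, 31): truth gives 27; no alternative beats it.
(Checking all 125 profiles: 9 have a profitable deviation, 116 do not.)

9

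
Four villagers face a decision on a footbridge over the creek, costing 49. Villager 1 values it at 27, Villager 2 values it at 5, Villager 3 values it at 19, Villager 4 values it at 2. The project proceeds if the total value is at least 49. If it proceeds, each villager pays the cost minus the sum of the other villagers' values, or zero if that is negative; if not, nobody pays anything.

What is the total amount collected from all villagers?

39

Total value 53 ≥ cost 49, so it is built.
Villager 1: others sum to 26; max(0, 49 - 26) = 23.
Villager 2: others sum to 48; max(0, 49 - 48) = 1.
Villager 3: others sum to 34; max(0, 49 - 34) = 15.
Villager 4: others sum to 51; max(0, 49 - 51) = 0.
Total collected = 23 + 1 + 15 + 0 = 39.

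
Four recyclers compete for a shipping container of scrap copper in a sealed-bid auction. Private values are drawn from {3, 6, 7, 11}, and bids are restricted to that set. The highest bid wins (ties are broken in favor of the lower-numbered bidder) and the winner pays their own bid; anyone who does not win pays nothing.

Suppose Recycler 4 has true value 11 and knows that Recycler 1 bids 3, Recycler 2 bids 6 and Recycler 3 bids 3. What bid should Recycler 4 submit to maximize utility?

Bid 3: loses, pays 0, utility 0.
Bid 6: loses, pays 0, utility 0.
Bid 7: wins, pays 7, utility 11 - 7 = 4.
Bid 11: wins, pays 11, utility 11 - 11 = 0.
The best choice is 7 with utility 4.

7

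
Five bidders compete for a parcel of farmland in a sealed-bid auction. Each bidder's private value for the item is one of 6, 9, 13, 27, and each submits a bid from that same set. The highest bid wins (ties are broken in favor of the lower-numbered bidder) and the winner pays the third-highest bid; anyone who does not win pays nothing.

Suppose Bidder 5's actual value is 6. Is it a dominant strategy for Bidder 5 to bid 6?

Check each profile of the others' bids and compare truth against every alternative bid.
Others bid (6, 6, 6, 6): truth gives 0, best alternative gives 0.
Others bid (6, 6, 6, 9): truth gives 0, best alternative gives 0.
Others bid (6, 6, 6, 13): truth gives 0, best alternative gives 0.
Others bid (6, 6, 6, 27): truth gives 0, best alternative gives 0.
Others bid (6, 6, 9, 6): truth gives 0, best alternative gives 0.
Others bid (6, 6, 9, 9): truth gives 0, best alternative gives 0.
(Remaining 250 profiles checked similarly; truth is weakly best in each.)
In every case the truthful bid is at least as good as any alternative, so it is a dominant strategy.

Yes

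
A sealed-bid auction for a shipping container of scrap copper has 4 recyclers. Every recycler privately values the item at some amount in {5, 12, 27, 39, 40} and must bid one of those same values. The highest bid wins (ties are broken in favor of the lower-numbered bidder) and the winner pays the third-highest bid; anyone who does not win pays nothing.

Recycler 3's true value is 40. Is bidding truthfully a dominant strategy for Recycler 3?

Yes

Check each profile of the others' bids and compare truth against every alternative bid.
Others bid (5, 5, 40): truth gives 35, best alternative gives 0.
Others bid (5, 39, 5): truth gives 35, best alternative gives 0.
Others bid (39, 5, 5): truth gives 35, best alternative gives 0.
Others bid (5, 12, 40): truth gives 28, best alternative gives 0.
Others bid (5, 39, 12): truth gives 28, best alternative gives 0.
Others bid (12, 5, 40): truth gives 28, best alternative gives 0.
(Remaining 119 profiles checked similarly; truth is weakly best in each.)
In every case the truthful bid is at least as good as any alternative, so it is a dominant strategy.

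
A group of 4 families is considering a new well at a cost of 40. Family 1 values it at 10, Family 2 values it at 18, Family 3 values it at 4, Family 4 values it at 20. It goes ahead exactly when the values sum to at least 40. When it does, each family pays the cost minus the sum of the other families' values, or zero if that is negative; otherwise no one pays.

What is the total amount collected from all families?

14

Total value 52 ≥ cost 40, so it is built.
Family 1: others sum to 42; max(0, 40 - 42) = 0.
Family 2: others sum to 34; max(0, 40 - 34) = 6.
Family 3: others sum to 48; max(0, 40 - 48) = 0.
Family 4: others sum to 32; max(0, 40 - 32) = 8.
Total collected = 0 + 6 + 0 + 8 = 14.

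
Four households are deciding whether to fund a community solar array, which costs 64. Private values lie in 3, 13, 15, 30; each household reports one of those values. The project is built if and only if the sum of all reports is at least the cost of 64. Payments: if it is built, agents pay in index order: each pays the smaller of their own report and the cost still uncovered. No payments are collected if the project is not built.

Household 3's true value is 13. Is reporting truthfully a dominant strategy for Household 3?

Consider the case where Household 1 reports 3, Household 2 reports 30 and Household 4 reports 30.
Truthful report 13: project built, pays 13, utility 13 - 13 = 0.
Report 3 instead: project built, pays 3, utility 13 - 3 = 10.
Since 10 > 0, reporting 3 is strictly better here, so truthful reporting is not dominant.

No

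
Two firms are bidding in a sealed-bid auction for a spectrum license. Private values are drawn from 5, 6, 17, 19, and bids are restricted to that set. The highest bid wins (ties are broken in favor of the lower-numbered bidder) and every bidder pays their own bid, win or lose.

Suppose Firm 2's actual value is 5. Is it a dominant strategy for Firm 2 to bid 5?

Consider the case where Firm 1 bids 5.
Truthful bid 5: loses but pays 5, utility -5.
Bid 6 instead: wins, pays 6, utility 5 - 6 = -1.
Since -1 > -5, bidding 6 is strictly better here, so truthful bidding is not dominant.

No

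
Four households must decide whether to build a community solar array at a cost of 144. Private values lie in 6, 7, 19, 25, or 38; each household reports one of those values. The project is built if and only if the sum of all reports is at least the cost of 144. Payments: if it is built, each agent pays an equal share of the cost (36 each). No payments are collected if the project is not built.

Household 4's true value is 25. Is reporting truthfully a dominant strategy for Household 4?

Yes

Check each profile of the others' reports and compare truth against every alternative report.
Others report (6, 6, 6): truth gives 0, best alternative gives 0.
Others report (6, 6, 7): truth gives 0, best alternative gives 0.
Others report (6, 6, 19): truth gives 0, best alternative gives 0.
Others report (6, 6, 25): truth gives 0, best alternative gives 0.
Others report (6, 6, 38): truth gives 0, best alternative gives 0.
Others report (6, 7, 6): truth gives 0, best alternative gives 0.
(Remaining 119 profiles checked similarly; truth is weakly best in each.)
In every case the truthful report is at least as good as any alternative, so it is a dominant strategy.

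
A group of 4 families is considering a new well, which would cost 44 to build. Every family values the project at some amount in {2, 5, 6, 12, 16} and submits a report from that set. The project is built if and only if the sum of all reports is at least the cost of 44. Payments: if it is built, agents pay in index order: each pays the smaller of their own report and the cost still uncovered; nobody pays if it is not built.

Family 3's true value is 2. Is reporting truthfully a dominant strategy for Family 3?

Yes

Check each profile of the others' reports and compare truth against every alternative report.
Others report (12, 12, 16): truth gives 0, best alternative gives -3.
Others report (12, 16, 12): truth gives 0, best alternative gives -3.
Others report (12, 16, 16): truth gives 0, best alternative gives -3.
Others report (16, 12, 12): truth gives 0, best alternative gives -3.
Others report (16, 12, 16): truth gives 0, best alternative gives -3.
Others report (16, 16, 12): truth gives 0, best alternative gives -3.
(Remaining 119 profiles checked similarly; truth is weakly best in each.)
In every case the truthful report is at least as good as any alternative, so it is a dominant strategy.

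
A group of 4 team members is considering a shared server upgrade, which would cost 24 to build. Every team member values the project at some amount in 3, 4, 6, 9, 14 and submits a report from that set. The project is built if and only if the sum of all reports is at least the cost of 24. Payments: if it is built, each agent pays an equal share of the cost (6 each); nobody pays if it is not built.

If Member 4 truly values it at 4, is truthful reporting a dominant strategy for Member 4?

No

Consider the case where Member 1 reports 3, Member 2 reports 3 and Member 3 reports 14.
Truthful report 4: project built, pays 6, utility 4 - 6 = -2.
Report 3 instead: project not built, utility 0.
Since 0 > -2, reporting 3 is strictly better here, so truthful reporting is not dominant.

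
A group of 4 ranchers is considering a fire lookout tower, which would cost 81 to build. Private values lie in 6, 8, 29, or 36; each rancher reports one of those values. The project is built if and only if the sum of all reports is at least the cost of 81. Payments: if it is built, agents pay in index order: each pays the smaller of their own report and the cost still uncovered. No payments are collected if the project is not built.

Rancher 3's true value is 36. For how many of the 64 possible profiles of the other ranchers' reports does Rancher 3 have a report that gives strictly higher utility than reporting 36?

31

Others report (6, 29, 29): truth gives 0; report 29 gives 7 > 0. Violating.
Others report (6, 29, 36): truth gives 0; report 29 gives 7 > 0. Violating.
Others report (6, 36, 29): truth gives 0; report 29 gives 7 > 0. Violating.
Others report (6, 36, 36): truth gives 0; report 6 gives 30 > 0. Violating.
Others report (6, 6, 6): truth gives 0; no alternative beats it.
Others report (6, 6, 8): truth gives 0; no alternative beats it.
(Checking all 64 profiles: 31 have a profitable deviation, 33 do not.)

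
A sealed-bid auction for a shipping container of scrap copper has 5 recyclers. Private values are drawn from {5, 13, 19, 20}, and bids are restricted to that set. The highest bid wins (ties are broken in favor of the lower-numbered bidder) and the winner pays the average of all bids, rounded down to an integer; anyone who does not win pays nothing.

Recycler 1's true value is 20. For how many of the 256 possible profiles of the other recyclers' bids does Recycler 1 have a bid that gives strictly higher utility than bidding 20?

32

Others bid (5, 5, 5, 5): truth gives 12; bid 5 gives 15 > 12. Violating.
Others bid (5, 5, 5, 13): truth gives 11; bid 13 gives 12 > 11. Violating.
Others bid (5, 5, 13, 5): truth gives 11; bid 13 gives 12 > 11. Violating.
Others bid (5, 5, 13, 13): truth gives 9; bid 13 gives 11 > 9. Violating.
Others bid (5, 5, 5, 19): truth gives 10; no alternative beats it.
Others bid (5, 5, 5, 20): truth gives 9; no alternative beats it.
(Checking all 256 profiles: 32 have a profitable deviation, 224 do not.)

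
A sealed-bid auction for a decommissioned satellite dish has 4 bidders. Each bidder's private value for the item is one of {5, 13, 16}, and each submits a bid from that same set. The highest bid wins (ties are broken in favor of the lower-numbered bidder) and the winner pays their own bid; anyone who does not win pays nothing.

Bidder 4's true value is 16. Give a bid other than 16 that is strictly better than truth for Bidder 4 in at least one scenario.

13

Suppose Bidder 1 bids 5, Bidder 2 bids 5 and Bidder 3 bids 5.
Bid 16: wins, pays 16, utility 16 - 16 = 0.
Bid 13: wins, pays 13, utility 16 - 13 = 3.
So bidding 13 beats truth here (3 > 0).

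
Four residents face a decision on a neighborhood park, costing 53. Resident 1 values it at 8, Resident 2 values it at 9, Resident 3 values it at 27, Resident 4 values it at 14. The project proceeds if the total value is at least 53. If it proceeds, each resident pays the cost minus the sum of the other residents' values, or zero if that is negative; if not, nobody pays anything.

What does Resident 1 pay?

Total value 58 ≥ cost 53, so the project is built.
The other residents' values sum to 50.
Cost minus that sum is 53 - 50 = 3.

3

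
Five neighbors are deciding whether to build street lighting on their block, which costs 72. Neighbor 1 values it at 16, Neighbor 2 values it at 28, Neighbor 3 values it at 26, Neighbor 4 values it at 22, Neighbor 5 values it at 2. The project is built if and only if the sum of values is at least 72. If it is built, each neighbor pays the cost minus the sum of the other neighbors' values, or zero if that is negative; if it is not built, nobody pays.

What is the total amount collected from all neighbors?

10

Total value 94 ≥ cost 72, so it is built.
Neighbor 1: others sum to 78; max(0, 72 - 78) = 0.
Neighbor 2: others sum to 66; max(0, 72 - 66) = 6.
Neighbor 3: others sum to 68; max(0, 72 - 68) = 4.
Neighbor 4: others sum to 72; max(0, 72 - 72) = 0.
Neighbor 5: others sum to 92; max(0, 72 - 92) = 0.
Total collected = 0 + 6 + 4 + 0 + 0 = 10.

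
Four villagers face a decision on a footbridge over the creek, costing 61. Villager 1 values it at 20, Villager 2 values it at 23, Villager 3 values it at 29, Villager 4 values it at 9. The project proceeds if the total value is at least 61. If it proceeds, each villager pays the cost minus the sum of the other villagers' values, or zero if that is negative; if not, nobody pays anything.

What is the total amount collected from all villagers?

Total value 81 ≥ cost 61, so it is built.
Villager 1: others sum to 61; max(0, 61 - 61) = 0.
Villager 2: others sum to 58; max(0, 61 - 58) = 3.
Villager 3: others sum to 52; max(0, 61 - 52) = 9.
Villager 4: others sum to 72; max(0, 61 - 72) = 0.
Total collected = 0 + 3 + 9 + 0 = 12.

12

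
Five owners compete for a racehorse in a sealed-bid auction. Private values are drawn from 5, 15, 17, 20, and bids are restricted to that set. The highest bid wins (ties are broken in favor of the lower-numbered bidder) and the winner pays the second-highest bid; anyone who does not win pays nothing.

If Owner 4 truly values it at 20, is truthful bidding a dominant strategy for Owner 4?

Yes

Check each profile of the others' bids and compare truth against every alternative bid.
Others bid (5, 5, 17, 5): truth gives 3, best alternative gives 0.
Others bid (5, 5, 17, 15): truth gives 3, best alternative gives 0.
Others bid (5, 5, 17, 17): truth gives 3, best alternative gives 0.
Others bid (5, 15, 17, 5): truth gives 3, best alternative gives 0.
Others bid (5, 15, 17, 15): truth gives 3, best alternative gives 0.
Others bid (5, 15, 17, 17): truth gives 3, best alternative gives 0.
(Remaining 250 profiles checked similarly; truth is weakly best in each.)
In every case the truthful bid is at least as good as any alternative, so it is a dominant strategy.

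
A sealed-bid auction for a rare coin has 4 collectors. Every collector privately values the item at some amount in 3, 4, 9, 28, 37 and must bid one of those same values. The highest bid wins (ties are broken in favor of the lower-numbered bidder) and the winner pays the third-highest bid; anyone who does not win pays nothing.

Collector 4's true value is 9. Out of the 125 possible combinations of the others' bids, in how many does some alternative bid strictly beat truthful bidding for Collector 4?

24

Others bid (3, 3, 9): truth gives 0; bid 28 gives 6 > 0. Violating.
Others bid (3, 3, 28): truth gives 0; bid 37 gives 6 > 0. Violating.
Others bid (3, 4, 9): truth gives 0; bid 28 gives 5 > 0. Violating.
Others bid (3, 4, 28): truth gives 0; bid 37 gives 5 > 0. Violating.
Others bid (3, 3, 3): truth gives 6; no alternative beats it.
Others bid (3, 3, 4): truth gives 6; no alternative beats it.
(Checking all 125 profiles: 24 have a profitable deviation, 101 do not.)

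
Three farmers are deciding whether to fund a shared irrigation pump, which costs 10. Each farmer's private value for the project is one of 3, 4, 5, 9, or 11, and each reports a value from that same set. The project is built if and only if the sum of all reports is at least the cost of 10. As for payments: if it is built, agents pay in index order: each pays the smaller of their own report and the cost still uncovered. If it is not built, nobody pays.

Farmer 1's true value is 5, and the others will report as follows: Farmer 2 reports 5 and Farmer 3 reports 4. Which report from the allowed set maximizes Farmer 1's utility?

Report 3: project built, pays 3, utility 5 - 3 = 2.
Report 4: project built, pays 4, utility 5 - 4 = 1.
Report 5: project built, pays 5, utility 5 - 5 = 0.
Report 9: project built, pays 9, utility 5 - 9 = -4.
Report 11: project built, pays 10, utility 5 - 10 = -5.
The best choice is 3 with utility 2.

3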